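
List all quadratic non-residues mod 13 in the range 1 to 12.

2,5,6,7,8,11

Square k = 1,…,6 (k and 13−k give the same square):
1²=1, 2²=4, 3²=9, 4²≡3, 5²≡12, 6²≡10 (mod 13).
The residues are {1, 3, 4, 9, 10, 12}; the non-residues are the remaining 6 nonzero classes.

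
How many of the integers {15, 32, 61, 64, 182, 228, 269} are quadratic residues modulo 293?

5

(15/293) = +1 → QR.
(32/293) = -1 → non-residue.
(61/293) = +1 → QR.
(64/293) = +1 → QR.
(182/293) = -1 → non-residue.
(228/293) = +1 → QR.
(269/293) = +1 → QR.
Total quadratic residues among the 7: 5.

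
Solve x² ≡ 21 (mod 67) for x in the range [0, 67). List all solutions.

Since 67 ≡ 3 (mod 4), a square root of 21 is 21^((67+1)/4) = 21^17 mod 67.
Repeated squaring: 21^2≡39, 21^4≡47, 21^8≡65, 21^16≡4 (mod 67).
21^17 = 21^(16+1) ≡ 17 (mod 67).
Check: 17² = 289 ≡ 21 (mod 67). The two roots are 17 and 50.

17, 50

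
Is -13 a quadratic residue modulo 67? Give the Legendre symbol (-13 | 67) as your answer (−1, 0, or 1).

1

First reduce: -13 ≡ 54 (mod 67).
Pull out 2: since 67 ≡ 3 (mod 8), (2/67) = -1.
Reciprocity: 27 ≡ 3 and 67 ≡ 3 (mod 4), so (27/67) = −(67/27).
Reduce top mod 27: now compute (13/27).
Reciprocity: 13 ≡ 1 and 27 ≡ 3 (mod 4), so (13/27) = +(27/13).
Reduce top mod 13: now compute (1/13).
Reached (1/13) = 1. Collecting the sign flips along the way, the symbol is +1.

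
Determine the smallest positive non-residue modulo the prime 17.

(2/17) = +1, so 2 is a residue.
(3/17) = −1, so 3 is the smallest positive non-residue mod 17.

3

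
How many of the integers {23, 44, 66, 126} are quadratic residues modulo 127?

1

(23/127) = -1 → non-residue.
(44/127) = +1 → QR.
(66/127) = -1 → non-residue.
(126/127) = -1 → non-residue.
Total quadratic residues among the 4: 1.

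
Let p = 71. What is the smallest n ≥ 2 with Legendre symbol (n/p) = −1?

(2/71) = +1, so 2 is a residue.
(3/71) = +1, so 3 is a residue.
(4/71) = +1, so 4 is a residue.
(5/71) = +1, so 5 is a residue.
(6/71) = +1, so 6 is a residue.
(7/71) = −1, so 7 is the smallest positive non-residue mod 71.

7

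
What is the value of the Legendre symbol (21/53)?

-1

Euler's criterion: (21/53) ≡ 21^26 (mod 53).
21^2 ≡ 17 (mod 53)
21^4 ≡ 24 (mod 53)
21^8 ≡ 46 (mod 53)
21^16 ≡ 49 (mod 53)
21^26 = 21^(16+8+2) ≡ 52 (mod 53).
Result is 52 ≡ −1, so (21/53) = −1.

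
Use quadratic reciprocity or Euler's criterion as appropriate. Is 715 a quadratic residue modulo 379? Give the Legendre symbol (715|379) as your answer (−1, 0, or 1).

Euler's criterion: (715/379) ≡ 336^189 (mod 379).
336^2 ≡ 333 (mod 379)
336^4 ≡ 221 (mod 379)
336^8 ≡ 329 (mod 379)
336^16 ≡ 226 (mod 379)
336^32 ≡ 290 (mod 379)
336^64 ≡ 341 (mod 379)
336^128 ≡ 307 (mod 379)
336^189 = 336^(128+32+16+8+4+1) ≡ 1 (mod 379).
Result is 1, so (715/379) = 1.

1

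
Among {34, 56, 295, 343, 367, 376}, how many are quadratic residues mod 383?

(34/383) = +1 → QR.
(56/383) = +1 → QR.
(295/383) = +1 → QR.
(343/383) = +1 → QR.
(367/383) = -1 → non-residue.
(376/383) = -1 → non-residue.
Total quadratic residues among the 6: 4.

4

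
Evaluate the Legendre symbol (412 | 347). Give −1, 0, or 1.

-1

Euler's criterion: (412/347) ≡ 65^173 (mod 347).
65^2 ≡ 61 (mod 347)
65^4 ≡ 251 (mod 347)
65^8 ≡ 194 (mod 347)
65^16 ≡ 160 (mod 347)
65^32 ≡ 269 (mod 347)
65^64 ≡ 185 (mod 347)
65^128 ≡ 219 (mod 347)
65^173 = 65^(128+32+8+4+1) ≡ 346 (mod 347).
Result is 346 ≡ −1, so (412/347) = −1.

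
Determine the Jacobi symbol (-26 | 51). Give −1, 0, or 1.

First reduce: -26 ≡ 25 (mod 51).
Reciprocity: 25 ≡ 1 and 51 ≡ 3 (mod 4), so (25/51) = +(51/25).
Reduce top mod 25: now compute (1/25).
Reached (1/25) = 1. Collecting the sign flips along the way, the symbol is +1.

1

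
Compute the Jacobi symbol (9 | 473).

Reciprocity: 9 ≡ 1 and 473 ≡ 1 (mod 4), so (9/473) = +(473/9).
Reduce top mod 9: now compute (5/9).
Reciprocity: 5 ≡ 1 and 9 ≡ 1 (mod 4), so (5/9) = +(9/5).
Reduce top mod 5: now compute (4/5).
Pull out 2^2: since 5 ≡ 5 (mod 8), (2/5) = -1, so (2/5)^2 = +1.
Reached (1/5) = 1. Collecting the sign flips along the way, the symbol is +1.

1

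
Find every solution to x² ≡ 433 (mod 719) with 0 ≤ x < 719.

133, 586

Since 719 ≡ 3 (mod 4), a square root of 433 is 433^((719+1)/4) = 433^180 mod 719.
Repeated squaring: 433^2≡549, 433^4≡140, 433^8≡187, 433^16≡457, 433^32≡339, 433^64≡600, 433^128≡500 (mod 719).
433^180 = 433^(128+32+16+4) ≡ 586 (mod 719).
Check: 586² = 343396 ≡ 433 (mod 719). The two roots are 133 and 586.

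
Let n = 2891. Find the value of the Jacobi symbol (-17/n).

-1

First reduce: -17 ≡ 2874 (mod 2891).
Pull out 2: since 2891 ≡ 3 (mod 8), (2/2891) = -1.
Reciprocity: 1437 ≡ 1 and 2891 ≡ 3 (mod 4), so (1437/2891) = +(2891/1437).
Reduce top mod 1437: now compute (17/1437).
Reciprocity: 17 ≡ 1 and 1437 ≡ 1 (mod 4), so (17/1437) = +(1437/17).
Reduce top mod 17: now compute (9/17).
Reciprocity: 9 ≡ 1 and 17 ≡ 1 (mod 4), so (9/17) = +(17/9).
Reduce top mod 9: now compute (8/9).
Pull out 2^3: since 9 ≡ 1 (mod 8), (2/9) = +1, so (2/9)^3 = +1.
Reached (1/9) = 1. Collecting the sign flips along the way, the symbol is -1.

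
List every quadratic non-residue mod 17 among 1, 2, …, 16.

3, 5, 6, 7, 10, 11, 12, 14

Square k = 1,…,8 (k and 17−k give the same square):
1²=1, 2²=4, 3²=9, 4²=16, 5²≡8, 6²≡2, 7²≡15, 8²≡13 (mod 17).
The residues are {1, 2, 4, 8, 9, 13, 15, 16}; the non-residues are the remaining 8 nonzero classes.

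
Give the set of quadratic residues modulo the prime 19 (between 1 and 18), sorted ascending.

1,4,5,6,7,9,11,16,17

Square k = 1,…,9 (k and 19−k give the same square):
1²=1, 2²=4, 3²=9, 4²=16, 5²≡6, 6²≡17, 7²≡11, 8²≡7, 9²≡5 (mod 19).
So the quadratic residues mod 19 are {1, 4, 5, 6, 7, 9, 11, 16, 17}.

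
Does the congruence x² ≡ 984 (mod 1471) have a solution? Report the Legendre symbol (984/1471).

Pull out 2^3: since 1471 ≡ 7 (mod 8), (2/1471) = +1, so (2/1471)^3 = +1.
Reciprocity: 123 ≡ 3 and 1471 ≡ 3 (mod 4), so (123/1471) = −(1471/123).
Reduce top mod 123: now compute (118/123).
Pull out 2: since 123 ≡ 3 (mod 8), (2/123) = -1.
Reciprocity: 59 ≡ 3 and 123 ≡ 3 (mod 4), so (59/123) = −(123/59).
Reduce top mod 59: now compute (5/59).
Reciprocity: 5 ≡ 1 and 59 ≡ 3 (mod 4), so (5/59) = +(59/5).
Reduce top mod 5: now compute (4/5).
Pull out 2^2: since 5 ≡ 5 (mod 8), (2/5) = -1, so (2/5)^2 = +1.
Reached (1/5) = 1. Collecting the sign flips along the way, the symbol is -1.

-1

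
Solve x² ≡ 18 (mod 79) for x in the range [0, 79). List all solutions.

27, 52

Since 79 ≡ 3 (mod 4), a square root of 18 is 18^((79+1)/4) = 18^20 mod 79.
Repeated squaring: 18^2≡8, 18^4≡64, 18^8≡67, 18^16≡65 (mod 79).
18^20 = 18^(16+4) ≡ 52 (mod 79).
Check: 52² = 2704 ≡ 18 (mod 79). The two roots are 27 and 52.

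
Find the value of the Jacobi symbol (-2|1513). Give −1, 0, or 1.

First reduce: -2 ≡ 1511 (mod 1513).
Reciprocity: 1511 ≡ 3 and 1513 ≡ 1 (mod 4), so (1511/1513) = +(1513/1511).
Reduce top mod 1511: now compute (2/1511).
Pull out 2: since 1511 ≡ 7 (mod 8), (2/1511) = +1.
Reached (1/1511) = 1. Collecting the sign flips along the way, the symbol is +1.

1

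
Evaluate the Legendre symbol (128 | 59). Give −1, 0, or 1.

-1

First reduce: 128 ≡ 10 (mod 59).
Pull out 2: since 59 ≡ 3 (mod 8), (2/59) = -1.
Reciprocity: 5 ≡ 1 and 59 ≡ 3 (mod 4), so (5/59) = +(59/5).
Reduce top mod 5: now compute (4/5).
Pull out 2^2: since 5 ≡ 5 (mod 8), (2/5) = -1, so (2/5)^2 = +1.
Reached (1/5) = 1. Collecting the sign flips along the way, the symbol is -1.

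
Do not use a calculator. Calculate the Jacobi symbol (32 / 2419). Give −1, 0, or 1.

-1

Pull out 2^5: since 2419 ≡ 3 (mod 8), (2/2419) = -1, so (2/2419)^5 = -1.
Reached (1/2419) = 1. Collecting the sign flips along the way, the symbol is -1.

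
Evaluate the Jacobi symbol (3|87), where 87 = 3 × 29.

Reciprocity: 3 ≡ 3 and 87 ≡ 3 (mod 4), so (3/87) = −(87/3).
Reduce top mod 3: now compute (0/3).
Top reduces to 0: gcd > 1, so the symbol is 0.

0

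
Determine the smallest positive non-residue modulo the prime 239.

7

(2/239) = +1, so 2 is a residue.
(3/239) = +1, so 3 is a residue.
(4/239) = +1, so 4 is a residue.
(5/239) = +1, so 5 is a residue.
(6/239) = +1, so 6 is a residue.
(7/239) = −1, so 7 is the smallest positive non-residue mod 239.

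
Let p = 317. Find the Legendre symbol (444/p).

-1

First reduce: 444 ≡ 127 (mod 317).
Reciprocity: 127 ≡ 3 and 317 ≡ 1 (mod 4), so (127/317) = +(317/127).
Reduce top mod 127: now compute (63/127).
Reciprocity: 63 ≡ 3 and 127 ≡ 3 (mod 4), so (63/127) = −(127/63).
Reduce top mod 63: now compute (1/63).
Reached (1/63) = 1. Collecting the sign flips along the way, the symbol is -1.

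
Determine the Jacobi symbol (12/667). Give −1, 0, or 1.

-1

Pull out 2^2: since 667 ≡ 3 (mod 8), (2/667) = -1, so (2/667)^2 = +1.
Reciprocity: 3 ≡ 3 and 667 ≡ 3 (mod 4), so (3/667) = −(667/3).
Reduce top mod 3: now compute (1/3).
Reached (1/3) = 1. Collecting the sign flips along the way, the symbol is -1.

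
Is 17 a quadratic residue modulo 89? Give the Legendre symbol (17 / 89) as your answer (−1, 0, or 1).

Euler's criterion: (17/89) ≡ 17^44 (mod 89).
17^2 ≡ 22 (mod 89)
17^4 ≡ 39 (mod 89)
17^8 ≡ 8 (mod 89)
17^16 ≡ 64 (mod 89)
17^32 ≡ 2 (mod 89)
17^44 = 17^(32+8+4) ≡ 1 (mod 89).
Result is 1, so (17/89) = 1.

1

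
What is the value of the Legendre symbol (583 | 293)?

Euler's criterion: (583/293) ≡ 290^146 (mod 293).
290^2 ≡ 9 (mod 293)
290^4 ≡ 81 (mod 293)
290^8 ≡ 115 (mod 293)
290^16 ≡ 40 (mod 293)
290^32 ≡ 135 (mod 293)
290^64 ≡ 59 (mod 293)
290^128 ≡ 258 (mod 293)
290^146 = 290^(128+16+2) ≡ 292 (mod 293).
Result is 292 ≡ −1, so (583/293) = −1.

-1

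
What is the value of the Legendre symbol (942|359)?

-1

First reduce: 942 ≡ 224 (mod 359).
Pull out 2^5: since 359 ≡ 7 (mod 8), (2/359) = +1, so (2/359)^5 = +1.
Reciprocity: 7 ≡ 3 and 359 ≡ 3 (mod 4), so (7/359) = −(359/7).
Reduce top mod 7: now compute (2/7).
Pull out 2: since 7 ≡ 7 (mod 8), (2/7) = +1.
Reached (1/7) = 1. Collecting the sign flips along the way, the symbol is -1.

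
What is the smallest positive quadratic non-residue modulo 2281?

(2/2281) = +1, so 2 is a residue.
(3/2281) = +1, so 3 is a residue.
(4/2281) = +1, so 4 is a residue.
(5/2281) = +1, so 5 is a residue.
(6/2281) = +1, so 6 is a residue.
(7/2281) = −1, so 7 is the smallest positive non-residue mod 2281.

7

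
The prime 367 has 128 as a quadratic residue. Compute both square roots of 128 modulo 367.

102, 265

Since 367 ≡ 3 (mod 4), a square root of 128 is 128^((367+1)/4) = 128^92 mod 367.
Repeated squaring: 128^2≡236, 128^4≡279, 128^8≡37, 128^16≡268, 128^32≡259, 128^64≡287 (mod 367).
128^92 = 128^(64+16+8+4) ≡ 102 (mod 367).
Check: 102² = 10404 ≡ 128 (mod 367). The two roots are 102 and 265.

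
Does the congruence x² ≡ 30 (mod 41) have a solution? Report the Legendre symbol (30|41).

-1

Pull out 2: since 41 ≡ 1 (mod 8), (2/41) = +1.
Reciprocity: 15 ≡ 3 and 41 ≡ 1 (mod 4), so (15/41) = +(41/15).
Reduce top mod 15: now compute (11/15).
Reciprocity: 11 ≡ 3 and 15 ≡ 3 (mod 4), so (11/15) = −(15/11).
Reduce top mod 11: now compute (4/11).
Pull out 2^2: since 11 ≡ 3 (mod 8), (2/11) = -1, so (2/11)^2 = +1.
Reached (1/11) = 1. Collecting the sign flips along the way, the symbol is -1.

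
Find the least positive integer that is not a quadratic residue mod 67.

(2/67) = −1, so 2 is the smallest positive non-residue mod 67.

2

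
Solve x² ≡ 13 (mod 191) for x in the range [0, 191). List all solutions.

Since 191 ≡ 3 (mod 4), a square root of 13 is 13^((191+1)/4) = 13^48 mod 191.
Repeated squaring: 13^2≡169, 13^4≡102, 13^8≡90, 13^16≡78, 13^32≡163 (mod 191).
13^48 = 13^(32+16) ≡ 108 (mod 191).
Check: 108² = 11664 ≡ 13 (mod 191). The two roots are 83 and 108.

83, 108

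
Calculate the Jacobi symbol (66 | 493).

-1

Pull out 2: since 493 ≡ 5 (mod 8), (2/493) = -1.
Reciprocity: 33 ≡ 1 and 493 ≡ 1 (mod 4), so (33/493) = +(493/33).
Reduce top mod 33: now compute (31/33).
Reciprocity: 31 ≡ 3 and 33 ≡ 1 (mod 4), so (31/33) = +(33/31).
Reduce top mod 31: now compute (2/31).
Pull out 2: since 31 ≡ 7 (mod 8), (2/31) = +1.
Reached (1/31) = 1. Collecting the sign flips along the way, the symbol is -1.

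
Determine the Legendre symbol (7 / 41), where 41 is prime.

Euler's criterion: (7/41) ≡ 7^20 (mod 41).
7^2 ≡ 8 (mod 41)
7^4 ≡ 23 (mod 41)
7^8 ≡ 37 (mod 41)
7^16 ≡ 16 (mod 41)
7^20 = 7^(16+4) ≡ 40 (mod 41).
Result is 40 ≡ −1, so (7/41) = −1.

-1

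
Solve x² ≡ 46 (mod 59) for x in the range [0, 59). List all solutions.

Since 59 ≡ 3 (mod 4), a square root of 46 is 46^((59+1)/4) = 46^15 mod 59.
Repeated squaring: 46^2≡51, 46^4≡5, 46^8≡25 (mod 59).
46^15 = 46^(8+4+2+1) ≡ 20 (mod 59).
Check: 20² = 400 ≡ 46 (mod 59). The two roots are 20 and 39.

20, 39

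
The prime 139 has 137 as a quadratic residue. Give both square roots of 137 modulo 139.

Since 139 ≡ 3 (mod 4), a square root of 137 is 137^((139+1)/4) = 137^35 mod 139.
Repeated squaring: 137^2≡4, 137^4≡16, 137^8≡117, 137^16≡67, 137^32≡41 (mod 139).
137^35 = 137^(32+2+1) ≡ 89 (mod 139).
Check: 89² = 7921 ≡ 137 (mod 139). The two roots are 50 and 89.

50, 89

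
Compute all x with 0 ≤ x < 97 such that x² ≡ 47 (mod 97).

12, 85

97 ≡ 1 (mod 4), so we find a root by search.
Trying successive values, 12² = 144 ≡ 47 (mod 97). The other root is 97 − 12 = 85.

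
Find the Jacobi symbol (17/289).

Reciprocity: 17 ≡ 1 and 289 ≡ 1 (mod 4), so (17/289) = +(289/17).
Reduce top mod 17: now compute (0/17).
Top reduces to 0: gcd > 1, so the symbol is 0.

0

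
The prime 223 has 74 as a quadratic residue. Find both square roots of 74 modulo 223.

Since 223 ≡ 3 (mod 4), a square root of 74 is 74^((223+1)/4) = 74^56 mod 223.
Repeated squaring: 74^2≡124, 74^4≡212, 74^8≡121, 74^16≡146, 74^32≡131 (mod 223).
74^56 = 74^(32+16+8) ≡ 175 (mod 223).
Check: 175² = 30625 ≡ 74 (mod 223). The two roots are 48 and 175.

48, 175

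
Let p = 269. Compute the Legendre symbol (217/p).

Reciprocity: 217 ≡ 1 and 269 ≡ 1 (mod 4), so (217/269) = +(269/217).
Reduce top mod 217: now compute (52/217).
Pull out 2^2: since 217 ≡ 1 (mod 8), (2/217) = +1, so (2/217)^2 = +1.
Reciprocity: 13 ≡ 1 and 217 ≡ 1 (mod 4), so (13/217) = +(217/13).
Reduce top mod 13: now compute (9/13).
Reciprocity: 9 ≡ 1 and 13 ≡ 1 (mod 4), so (9/13) = +(13/9).
Reduce top mod 9: now compute (4/9).
Pull out 2^2: since 9 ≡ 1 (mod 8), (2/9) = +1, so (2/9)^2 = +1.
Reached (1/9) = 1. Collecting the sign flips along the way, the symbol is +1.

1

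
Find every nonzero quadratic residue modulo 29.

Square k = 1,…,14 (k and 29−k give the same square):
1²=1, 2²=4, 3²=9, 4²=16, 5²=25, 6²≡7, 7²≡20, 8²≡6, 9²≡23, 10²≡13, 11²≡5, 12²≡28, 13²≡24, 14²≡22 (mod 29).
So the quadratic residues mod 29 are {1, 4, 5, 6, 7, 9, 13, 16, 20, 22, 23, 24, 25, 28}.

1 4 5 6 7 9 13 16 20 22 23 24 25 28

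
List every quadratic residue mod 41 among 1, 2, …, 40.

1 2 4 5 8 9 10 16 18 20 21 23 25 31 32 33 36 37 39 40

Square k = 1,…,20 (k and 41−k give the same square):
1²=1, 2²=4, 3²=9, 4²=16, 5²=25, 6²=36, 7²≡8, 8²≡23, 9²≡40, 10²≡18, 11²≡39, 12²≡21, 13²≡5, 14²≡32, 15²≡20, 16²≡10, 17²≡2, 18²≡37, 19²≡33, 20²≡31 (mod 41).
So the quadratic residues mod 41 are {1, 2, 4, 5, 8, 9, 10, 16, 18, 20, 21, 23, 25, 31, 32, 33, 36, 37, 39, 40}.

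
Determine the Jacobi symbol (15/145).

Reciprocity: 15 ≡ 3 and 145 ≡ 1 (mod 4), so (15/145) = +(145/15).
Reduce top mod 15: now compute (10/15).
Pull out 2: since 15 ≡ 7 (mod 8), (2/15) = +1.
Reciprocity: 5 ≡ 1 and 15 ≡ 3 (mod 4), so (5/15) = +(15/5).
Reduce top mod 5: now compute (0/5).
Top reduces to 0: gcd > 1, so the symbol is 0.

0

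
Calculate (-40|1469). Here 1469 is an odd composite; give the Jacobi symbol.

First reduce: -40 ≡ 1429 (mod 1469).
Reciprocity: 1429 ≡ 1 and 1469 ≡ 1 (mod 4), so (1429/1469) = +(1469/1429).
Reduce top mod 1429: now compute (40/1429).
Pull out 2^3: since 1429 ≡ 5 (mod 8), (2/1429) = -1, so (2/1429)^3 = -1.
Reciprocity: 5 ≡ 1 and 1429 ≡ 1 (mod 4), so (5/1429) = +(1429/5).
Reduce top mod 5: now compute (4/5).
Pull out 2^2: since 5 ≡ 5 (mod 8), (2/5) = -1, so (2/5)^2 = +1.
Reached (1/5) = 1. Collecting the sign flips along the way, the symbol is -1.

-1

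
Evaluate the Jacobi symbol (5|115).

0

Reciprocity: 5 ≡ 1 and 115 ≡ 3 (mod 4), so (5/115) = +(115/5).
Reduce top mod 5: now compute (0/5).
Top reduces to 0: gcd > 1, so the symbol is 0.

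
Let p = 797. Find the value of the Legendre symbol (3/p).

-1

Reciprocity: 3 ≡ 3 and 797 ≡ 1 (mod 4), so (3/797) = +(797/3).
Reduce top mod 3: now compute (2/3).
Pull out 2: since 3 ≡ 3 (mod 8), (2/3) = -1.
Reached (1/3) = 1. Collecting the sign flips along the way, the symbol is -1.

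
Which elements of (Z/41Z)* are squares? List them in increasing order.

1 2 4 5 8 9 10 16 18 20 21 23 25 31 32 33 36 37 39 40

Square k = 1,…,20 (k and 41−k give the same square):
1²=1, 2²=4, 3²=9, 4²=16, 5²=25, 6²=36, 7²≡8, 8²≡23, 9²≡40, 10²≡18, 11²≡39, 12²≡21, 13²≡5, 14²≡32, 15²≡20, 16²≡10, 17²≡2, 18²≡37, 19²≡33, 20²≡31 (mod 41).
So the quadratic residues mod 41 are {1, 2, 4, 5, 8, 9, 10, 16, 18, 20, 21, 23, 25, 31, 32, 33, 36, 37, 39, 40}.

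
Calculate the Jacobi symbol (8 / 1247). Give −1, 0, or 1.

Pull out 2^3: since 1247 ≡ 7 (mod 8), (2/1247) = +1, so (2/1247)^3 = +1.
Reached (1/1247) = 1. Collecting the sign flips along the way, the symbol is +1.

1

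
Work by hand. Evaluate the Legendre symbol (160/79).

1

First reduce: 160 ≡ 2 (mod 79).
Pull out 2: since 79 ≡ 7 (mod 8), (2/79) = +1.
Reached (1/79) = 1. Collecting the sign flips along the way, the symbol is +1.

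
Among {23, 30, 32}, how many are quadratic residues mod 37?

1

(23/37) = -1 → non-residue.
(30/37) = +1 → QR.
(32/37) = -1 → non-residue.
Total quadratic residues among the 3: 1.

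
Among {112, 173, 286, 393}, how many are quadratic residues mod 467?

3

(112/467) = +1 → QR.
(173/467) = +1 → QR.
(286/467) = +1 → QR.
(393/467) = -1 → non-residue.
Total quadratic residues among the 4: 3.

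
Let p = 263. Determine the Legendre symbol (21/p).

-1

Reciprocity: 21 ≡ 1 and 263 ≡ 3 (mod 4), so (21/263) = +(263/21).
Reduce top mod 21: now compute (11/21).
Reciprocity: 11 ≡ 3 and 21 ≡ 1 (mod 4), so (11/21) = +(21/11).
Reduce top mod 11: now compute (10/11).
Pull out 2: since 11 ≡ 3 (mod 8), (2/11) = -1.
Reciprocity: 5 ≡ 1 and 11 ≡ 3 (mod 4), so (5/11) = +(11/5).
Reduce top mod 5: now compute (1/5).
Reached (1/5) = 1. Collecting the sign flips along the way, the symbol is -1.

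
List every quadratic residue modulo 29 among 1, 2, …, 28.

1,4,5,6,7,9,13,16,20,22,23,24,25,28

Square k = 1,…,14 (k and 29−k give the same square):
1²=1, 2²=4, 3²=9, 4²=16, 5²=25, 6²≡7, 7²≡20, 8²≡6, 9²≡23, 10²≡13, 11²≡5, 12²≡28, 13²≡24, 14²≡22 (mod 29).
So the quadratic residues mod 29 are {1, 4, 5, 6, 7, 9, 13, 16, 20, 22, 23, 24, 25, 28}.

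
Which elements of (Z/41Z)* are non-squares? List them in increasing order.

Square k = 1,…,20 (k and 41−k give the same square):
1²=1, 2²=4, 3²=9, 4²=16, 5²=25, 6²=36, 7²≡8, 8²≡23, 9²≡40, 10²≡18, 11²≡39, 12²≡21, 13²≡5, 14²≡32, 15²≡20, 16²≡10, 17²≡2, 18²≡37, 19²≡33, 20²≡31 (mod 41).
The residues are {1, 2, 4, 5, 8, 9, 10, 16, 18, 20, 21, 23, 25, 31, 32, 33, 36, 37, 39, 40}; the non-residues are the remaining 20 nonzero classes.

3,6,7,11,12,13,14,15,17,19,22,24,26,27,28,29,30,34,35,38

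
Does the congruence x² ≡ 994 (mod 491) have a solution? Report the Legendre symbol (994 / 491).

1

First reduce: 994 ≡ 12 (mod 491).
Pull out 2^2: since 491 ≡ 3 (mod 8), (2/491) = -1, so (2/491)^2 = +1.
Reciprocity: 3 ≡ 3 and 491 ≡ 3 (mod 4), so (3/491) = −(491/3).
Reduce top mod 3: now compute (2/3).
Pull out 2: since 3 ≡ 3 (mod 8), (2/3) = -1.
Reached (1/3) = 1. Collecting the sign flips along the way, the symbol is +1.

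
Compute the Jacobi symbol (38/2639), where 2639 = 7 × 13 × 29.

Pull out 2: since 2639 ≡ 7 (mod 8), (2/2639) = +1.
Reciprocity: 19 ≡ 3 and 2639 ≡ 3 (mod 4), so (19/2639) = −(2639/19).
Reduce top mod 19: now compute (17/19).
Reciprocity: 17 ≡ 1 and 19 ≡ 3 (mod 4), so (17/19) = +(19/17).
Reduce top mod 17: now compute (2/17).
Pull out 2: since 17 ≡ 1 (mod 8), (2/17) = +1.
Reached (1/17) = 1. Collecting the sign flips along the way, the symbol is -1.

-1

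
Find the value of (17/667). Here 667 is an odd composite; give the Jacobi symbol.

Reciprocity: 17 ≡ 1 and 667 ≡ 3 (mod 4), so (17/667) = +(667/17).
Reduce top mod 17: now compute (4/17).
Pull out 2^2: since 17 ≡ 1 (mod 8), (2/17) = +1, so (2/17)^2 = +1.
Reached (1/17) = 1. Collecting the sign flips along the way, the symbol is +1.

1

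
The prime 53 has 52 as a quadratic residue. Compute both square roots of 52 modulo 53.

53 ≡ 1 (mod 4), so we find a root by search.
Trying successive values, 23² = 529 ≡ 52 (mod 53). The other root is 53 − 23 = 30.

23, 30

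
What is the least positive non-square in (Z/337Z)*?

5

(2/337) = +1, so 2 is a residue.
(3/337) = +1, so 3 is a residue.
(4/337) = +1, so 4 is a residue.
(5/337) = −1, so 5 is the smallest positive non-residue mod 337.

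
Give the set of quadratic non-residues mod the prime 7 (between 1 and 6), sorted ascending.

Square k = 1,…,3 (k and 7−k give the same square):
1²=1, 2²=4, 3²≡2 (mod 7).
The residues are {1, 2, 4}; the non-residues are the remaining 3 nonzero classes.

3, 5, 6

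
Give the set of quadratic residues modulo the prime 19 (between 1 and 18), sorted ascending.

1, 4, 5, 6, 7, 9, 11, 16, 17

Square k = 1,…,9 (k and 19−k give the same square):
1²=1, 2²=4, 3²=9, 4²=16, 5²≡6, 6²≡17, 7²≡11, 8²≡7, 9²≡5 (mod 19).
So the quadratic residues mod 19 are {1, 4, 5, 6, 7, 9, 11, 16, 17}.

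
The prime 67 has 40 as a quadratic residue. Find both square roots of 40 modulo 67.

Since 67 ≡ 3 (mod 4), a square root of 40 is 40^((67+1)/4) = 40^17 mod 67.
Repeated squaring: 40^2≡59, 40^4≡64, 40^8≡9, 40^16≡14 (mod 67).
40^17 = 40^(16+1) ≡ 24 (mod 67).
Check: 24² = 576 ≡ 40 (mod 67). The two roots are 24 and 43.

24, 43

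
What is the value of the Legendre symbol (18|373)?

Euler's criterion: (18/373) ≡ 18^186 (mod 373).
18^2 ≡ 324 (mod 373)
18^4 ≡ 163 (mod 373)
18^8 ≡ 86 (mod 373)
18^16 ≡ 309 (mod 373)
18^32 ≡ 366 (mod 373)
18^64 ≡ 49 (mod 373)
18^128 ≡ 163 (mod 373)
18^186 = 18^(128+32+16+8+2) ≡ 372 (mod 373).
Result is 372 ≡ −1, so (18/373) = −1.

-1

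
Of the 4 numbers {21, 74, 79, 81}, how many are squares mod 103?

2

(21/103) = -1 → non-residue.
(74/103) = -1 → non-residue.
(79/103) = +1 → QR.
(81/103) = +1 → QR.
Total quadratic residues among the 4: 2.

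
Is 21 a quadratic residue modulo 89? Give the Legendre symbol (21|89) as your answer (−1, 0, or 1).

Reciprocity: 21 ≡ 1 and 89 ≡ 1 (mod 4), so (21/89) = +(89/21).
Reduce top mod 21: now compute (5/21).
Reciprocity: 5 ≡ 1 and 21 ≡ 1 (mod 4), so (5/21) = +(21/5).
Reduce top mod 5: now compute (1/5).
Reached (1/5) = 1. Collecting the sign flips along the way, the symbol is +1.

1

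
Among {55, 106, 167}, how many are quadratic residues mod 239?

1

(55/239) = +1 → QR.
(106/239) = -1 → non-residue.
(167/239) = -1 → non-residue.
Total quadratic residues among the 3: 1.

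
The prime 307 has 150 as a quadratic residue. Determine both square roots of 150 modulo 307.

134, 173

Since 307 ≡ 3 (mod 4), a square root of 150 is 150^((307+1)/4) = 150^77 mod 307.
Repeated squaring: 150^2≡89, 150^4≡246, 150^8≡37, 150^16≡141, 150^32≡233, 150^64≡257 (mod 307).
150^77 = 150^(64+8+4+1) ≡ 134 (mod 307).
Check: 134² = 17956 ≡ 150 (mod 307). The two roots are 134 and 173.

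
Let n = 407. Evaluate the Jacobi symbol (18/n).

Pull out 2: since 407 ≡ 7 (mod 8), (2/407) = +1.
Reciprocity: 9 ≡ 1 and 407 ≡ 3 (mod 4), so (9/407) = +(407/9).
Reduce top mod 9: now compute (2/9).
Pull out 2: since 9 ≡ 1 (mod 8), (2/9) = +1.
Reached (1/9) = 1. Collecting the sign flips along the way, the symbol is +1.

1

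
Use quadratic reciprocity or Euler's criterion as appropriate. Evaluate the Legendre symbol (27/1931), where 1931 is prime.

Reciprocity: 27 ≡ 3 and 1931 ≡ 3 (mod 4), so (27/1931) = −(1931/27).
Reduce top mod 27: now compute (14/27).
Pull out 2: since 27 ≡ 3 (mod 8), (2/27) = -1.
Reciprocity: 7 ≡ 3 and 27 ≡ 3 (mod 4), so (7/27) = −(27/7).
Reduce top mod 7: now compute (6/7).
Pull out 2: since 7 ≡ 7 (mod 8), (2/7) = +1.
Reciprocity: 3 ≡ 3 and 7 ≡ 3 (mod 4), so (3/7) = −(7/3).
Reduce top mod 3: now compute (1/3).
Reached (1/3) = 1. Collecting the sign flips along the way, the symbol is +1.

1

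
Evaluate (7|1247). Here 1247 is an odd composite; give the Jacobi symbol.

-1

Reciprocity: 7 ≡ 3 and 1247 ≡ 3 (mod 4), so (7/1247) = −(1247/7).
Reduce top mod 7: now compute (1/7).
Reached (1/7) = 1. Collecting the sign flips along the way, the symbol is -1.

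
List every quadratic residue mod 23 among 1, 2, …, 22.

Square k = 1,…,11 (k and 23−k give the same square):
1²=1, 2²=4, 3²=9, 4²=16, 5²≡2, 6²≡13, 7²≡3, 8²≡18, 9²≡12, 10²≡8, 11²≡6 (mod 23).
So the quadratic residues mod 23 are {1, 2, 3, 4, 6, 8, 9, 12, 13, 16, 18}.

1, 2, 3, 4, 6, 8, 9, 12, 13, 16, 18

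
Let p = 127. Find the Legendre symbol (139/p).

Euler's criterion: (139/127) ≡ 12^63 (mod 127).
12^2 ≡ 17 (mod 127)
12^4 ≡ 35 (mod 127)
12^8 ≡ 82 (mod 127)
12^16 ≡ 120 (mod 127)
12^32 ≡ 49 (mod 127)
12^63 = 12^(32+16+8+4+2+1) ≡ 126 (mod 127).
Result is 126 ≡ −1, so (139/127) = −1.

-1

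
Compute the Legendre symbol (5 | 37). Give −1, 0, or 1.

-1

Euler's criterion: (5/37) ≡ 5^18 (mod 37).
5^2 ≡ 25 (mod 37)
5^4 ≡ 33 (mod 37)
5^8 ≡ 16 (mod 37)
5^16 ≡ 34 (mod 37)
5^18 = 5^(16+2) ≡ 36 (mod 37).
Result is 36 ≡ −1, so (5/37) = −1.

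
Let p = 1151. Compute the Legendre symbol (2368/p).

Euler's criterion: (2368/1151) ≡ 66^575 (mod 1151).
66^2 ≡ 903 (mod 1151)
66^4 ≡ 501 (mod 1151)
66^8 ≡ 83 (mod 1151)
66^16 ≡ 1134 (mod 1151)
66^32 ≡ 289 (mod 1151)
66^64 ≡ 649 (mod 1151)
66^128 ≡ 1086 (mod 1151)
66^256 ≡ 772 (mod 1151)
66^512 ≡ 917 (mod 1151)
66^575 = 66^(512+32+16+8+4+2+1) ≡ 1 (mod 1151).
Result is 1, so (2368/1151) = 1.

1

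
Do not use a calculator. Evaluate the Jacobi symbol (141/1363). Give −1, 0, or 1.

0

Reciprocity: 141 ≡ 1 and 1363 ≡ 3 (mod 4), so (141/1363) = +(1363/141).
Reduce top mod 141: now compute (94/141).
Pull out 2: since 141 ≡ 5 (mod 8), (2/141) = -1.
Reciprocity: 47 ≡ 3 and 141 ≡ 1 (mod 4), so (47/141) = +(141/47).
Reduce top mod 47: now compute (0/47).
Top reduces to 0: gcd > 1, so the symbol is 0.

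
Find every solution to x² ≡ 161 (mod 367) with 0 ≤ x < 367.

Since 367 ≡ 3 (mod 4), a square root of 161 is 161^((367+1)/4) = 161^92 mod 367.
Repeated squaring: 161^2≡231, 161^4≡146, 161^8≡30, 161^16≡166, 161^32≡31, 161^64≡227 (mod 367).
161^92 = 161^(64+16+8+4) ≡ 287 (mod 367).
Check: 287² = 82369 ≡ 161 (mod 367). The two roots are 80 and 287.

80, 287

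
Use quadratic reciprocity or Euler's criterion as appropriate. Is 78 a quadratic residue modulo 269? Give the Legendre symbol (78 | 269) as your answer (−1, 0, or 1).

Pull out 2: since 269 ≡ 5 (mod 8), (2/269) = -1.
Reciprocity: 39 ≡ 3 and 269 ≡ 1 (mod 4), so (39/269) = +(269/39).
Reduce top mod 39: now compute (35/39).
Reciprocity: 35 ≡ 3 and 39 ≡ 3 (mod 4), so (35/39) = −(39/35).
Reduce top mod 35: now compute (4/35).
Pull out 2^2: since 35 ≡ 3 (mod 8), (2/35) = -1, so (2/35)^2 = +1.
Reached (1/35) = 1. Collecting the sign flips along the way, the symbol is +1.

1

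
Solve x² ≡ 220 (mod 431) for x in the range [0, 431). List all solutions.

Since 431 ≡ 3 (mod 4), a square root of 220 is 220^((431+1)/4) = 220^108 mod 431.
Repeated squaring: 220^2≡128, 220^4≡6, 220^8≡36, 220^16≡3, 220^32≡9, 220^64≡81 (mod 431).
220^108 = 220^(64+32+8+4) ≡ 149 (mod 431).
Check: 149² = 22201 ≡ 220 (mod 431). The two roots are 149 and 282.

149, 282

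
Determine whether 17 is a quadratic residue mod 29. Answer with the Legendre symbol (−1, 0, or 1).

-1

Reciprocity: 17 ≡ 1 and 29 ≡ 1 (mod 4), so (17/29) = +(29/17).
Reduce top mod 17: now compute (12/17).
Pull out 2^2: since 17 ≡ 1 (mod 8), (2/17) = +1, so (2/17)^2 = +1.
Reciprocity: 3 ≡ 3 and 17 ≡ 1 (mod 4), so (3/17) = +(17/3).
Reduce top mod 3: now compute (2/3).
Pull out 2: since 3 ≡ 3 (mod 8), (2/3) = -1.
Reached (1/3) = 1. Collecting the sign flips along the way, the symbol is -1.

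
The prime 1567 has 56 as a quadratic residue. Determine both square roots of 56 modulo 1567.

Since 1567 ≡ 3 (mod 4), a square root of 56 is 56^((1567+1)/4) = 56^392 mod 1567.
Repeated squaring: 56^2≡2, 56^4≡4, 56^8≡16, 56^16≡256, 56^32≡1289, 56^64≡501, 56^128≡281, 56^256≡611 (mod 1567).
56^392 = 56^(256+128+8) ≡ 105 (mod 1567).
Check: 105² = 11025 ≡ 56 (mod 1567). The two roots are 105 and 1462.

105, 1462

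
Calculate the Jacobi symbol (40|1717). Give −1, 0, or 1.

Pull out 2^3: since 1717 ≡ 5 (mod 8), (2/1717) = -1, so (2/1717)^3 = -1.
Reciprocity: 5 ≡ 1 and 1717 ≡ 1 (mod 4), so (5/1717) = +(1717/5).
Reduce top mod 5: now compute (2/5).
Pull out 2: since 5 ≡ 5 (mod 8), (2/5) = -1.
Reached (1/5) = 1. Collecting the sign flips along the way, the symbol is +1.

1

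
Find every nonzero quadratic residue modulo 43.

1 4 6 9 10 11 13 14 15 16 17 21 23 24 25 31 35 36 38 40 41

Square k = 1,…,21 (k and 43−k give the same square):
1²=1, 2²=4, 3²=9, 4²=16, 5²=25, 6²=36, 7²≡6, 8²≡21, 9²≡38, 10²≡14, 11²≡35, 12²≡15, 13²≡40, 14²≡24, 15²≡10, 16²≡41, 17²≡31, 18²≡23, 19²≡17, 20²≡13, 21²≡11 (mod 43).
So the quadratic residues mod 43 are {1, 4, 6, 9, 10, 11, 13, 14, 15, 16, 17, 21, 23, 24, 25, 31, 35, 36, 38, 40, 41}.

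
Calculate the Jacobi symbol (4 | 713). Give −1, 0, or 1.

Pull out 2^2: since 713 ≡ 1 (mod 8), (2/713) = +1, so (2/713)^2 = +1.
Reached (1/713) = 1. Collecting the sign flips along the way, the symbol is +1.

1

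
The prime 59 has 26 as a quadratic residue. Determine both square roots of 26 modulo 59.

12, 47

Since 59 ≡ 3 (mod 4), a square root of 26 is 26^((59+1)/4) = 26^15 mod 59.
Repeated squaring: 26^2≡27, 26^4≡21, 26^8≡28 (mod 59).
26^15 = 26^(8+4+2+1) ≡ 12 (mod 59).
Check: 12² = 144 ≡ 26 (mod 59). The two roots are 12 and 47.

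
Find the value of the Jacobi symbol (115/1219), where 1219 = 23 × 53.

0

Reciprocity: 115 ≡ 3 and 1219 ≡ 3 (mod 4), so (115/1219) = −(1219/115).
Reduce top mod 115: now compute (69/115).
Reciprocity: 69 ≡ 1 and 115 ≡ 3 (mod 4), so (69/115) = +(115/69).
Reduce top mod 69: now compute (46/69).
Pull out 2: since 69 ≡ 5 (mod 8), (2/69) = -1.
Reciprocity: 23 ≡ 3 and 69 ≡ 1 (mod 4), so (23/69) = +(69/23).
Reduce top mod 23: now compute (0/23).
Top reduces to 0: gcd > 1, so the symbol is 0.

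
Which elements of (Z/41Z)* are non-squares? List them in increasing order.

3, 6, 7, 11, 12, 13, 14, 15, 17, 19, 22, 24, 26, 27, 28, 29, 30, 34, 35, 38

Square k = 1,…,20 (k and 41−k give the same square):
1²=1, 2²=4, 3²=9, 4²=16, 5²=25, 6²=36, 7²≡8, 8²≡23, 9²≡40, 10²≡18, 11²≡39, 12²≡21, 13²≡5, 14²≡32, 15²≡20, 16²≡10, 17²≡2, 18²≡37, 19²≡33, 20²≡31 (mod 41).
The residues are {1, 2, 4, 5, 8, 9, 10, 16, 18, 20, 21, 23, 25, 31, 32, 33, 36, 37, 39, 40}; the non-residues are the remaining 20 nonzero classes.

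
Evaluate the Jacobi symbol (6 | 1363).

Pull out 2: since 1363 ≡ 3 (mod 8), (2/1363) = -1.
Reciprocity: 3 ≡ 3 and 1363 ≡ 3 (mod 4), so (3/1363) = −(1363/3).
Reduce top mod 3: now compute (1/3).
Reached (1/3) = 1. Collecting the sign flips along the way, the symbol is +1.

1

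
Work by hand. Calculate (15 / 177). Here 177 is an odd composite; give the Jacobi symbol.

Reciprocity: 15 ≡ 3 and 177 ≡ 1 (mod 4), so (15/177) = +(177/15).
Reduce top mod 15: now compute (12/15).
Pull out 2^2: since 15 ≡ 7 (mod 8), (2/15) = +1, so (2/15)^2 = +1.
Reciprocity: 3 ≡ 3 and 15 ≡ 3 (mod 4), so (3/15) = −(15/3).
Reduce top mod 3: now compute (0/3).
Top reduces to 0: gcd > 1, so the symbol is 0.

0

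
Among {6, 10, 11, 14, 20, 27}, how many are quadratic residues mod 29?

2

(6/29) = +1 → QR.
(10/29) = -1 → non-residue.
(11/29) = -1 → non-residue.
(14/29) = -1 → non-residue.
(20/29) = +1 → QR.
(27/29) = -1 → non-residue.
Total quadratic residues among the 6: 2.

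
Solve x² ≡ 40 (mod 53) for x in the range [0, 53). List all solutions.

53 ≡ 1 (mod 4), so we find a root by search.
Trying successive values, 26² = 676 ≡ 40 (mod 53). The other root is 53 − 26 = 27.

26, 27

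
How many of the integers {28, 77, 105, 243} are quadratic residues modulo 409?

(28/409) = -1 → non-residue.
(77/409) = +1 → QR.
(105/409) = -1 → non-residue.
(243/409) = +1 → QR.
Total quadratic residues among the 4: 2.

2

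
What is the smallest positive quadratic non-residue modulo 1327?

(2/1327) = +1, so 2 is a residue.
(3/1327) = −1, so 3 is the smallest positive non-residue mod 1327.

3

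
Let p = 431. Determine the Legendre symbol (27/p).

Euler's criterion: (27/431) ≡ 27^215 (mod 431).
27^2 ≡ 298 (mod 431)
27^4 ≡ 18 (mod 431)
27^8 ≡ 324 (mod 431)
27^16 ≡ 243 (mod 431)
27^32 ≡ 2 (mod 431)
27^64 ≡ 4 (mod 431)
27^128 ≡ 16 (mod 431)
27^215 = 27^(128+64+16+4+2+1) ≡ 1 (mod 431).
Result is 1, so (27/431) = 1.

1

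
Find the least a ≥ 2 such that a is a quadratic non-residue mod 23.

(2/23) = +1, so 2 is a residue.
(3/23) = +1, so 3 is a residue.
(4/23) = +1, so 4 is a residue.
(5/23) = −1, so 5 is the smallest positive non-residue mod 23.

5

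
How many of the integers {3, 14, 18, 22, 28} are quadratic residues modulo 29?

2

(3/29) = -1 → non-residue.
(14/29) = -1 → non-residue.
(18/29) = -1 → non-residue.
(22/29) = +1 → QR.
(28/29) = +1 → QR.
Total quadratic residues among the 5: 2.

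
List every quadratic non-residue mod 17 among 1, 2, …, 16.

Square k = 1,…,8 (k and 17−k give the same square):
1²=1, 2²=4, 3²=9, 4²=16, 5²≡8, 6²≡2, 7²≡15, 8²≡13 (mod 17).
The residues are {1, 2, 4, 8, 9, 13, 15, 16}; the non-residues are the remaining 8 nonzero classes.

3,5,6,7,10,11,12,14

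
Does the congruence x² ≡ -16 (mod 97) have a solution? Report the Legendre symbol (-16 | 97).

1

First reduce: -16 ≡ 81 (mod 97).
Reciprocity: 81 ≡ 1 and 97 ≡ 1 (mod 4), so (81/97) = +(97/81).
Reduce top mod 81: now compute (16/81).
Pull out 2^4: since 81 ≡ 1 (mod 8), (2/81) = +1, so (2/81)^4 = +1.
Reached (1/81) = 1. Collecting the sign flips along the way, the symbol is +1.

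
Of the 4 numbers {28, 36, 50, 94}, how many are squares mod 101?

(28/101) = -1 → non-residue.
(36/101) = +1 → QR.
(50/101) = -1 → non-residue.
(94/101) = -1 → non-residue.
Total quadratic residues among the 4: 1.

1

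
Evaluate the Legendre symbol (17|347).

-1

Reciprocity: 17 ≡ 1 and 347 ≡ 3 (mod 4), so (17/347) = +(347/17).
Reduce top mod 17: now compute (7/17).
Reciprocity: 7 ≡ 3 and 17 ≡ 1 (mod 4), so (7/17) = +(17/7).
Reduce top mod 7: now compute (3/7).
Reciprocity: 3 ≡ 3 and 7 ≡ 3 (mod 4), so (3/7) = −(7/3).
Reduce top mod 3: now compute (1/3).
Reached (1/3) = 1. Collecting the sign flips along the way, the symbol is -1.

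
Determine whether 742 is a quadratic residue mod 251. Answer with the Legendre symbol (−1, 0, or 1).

First reduce: 742 ≡ 240 (mod 251).
Pull out 2^4: since 251 ≡ 3 (mod 8), (2/251) = -1, so (2/251)^4 = +1.
Reciprocity: 15 ≡ 3 and 251 ≡ 3 (mod 4), so (15/251) = −(251/15).
Reduce top mod 15: now compute (11/15).
Reciprocity: 11 ≡ 3 and 15 ≡ 3 (mod 4), so (11/15) = −(15/11).
Reduce top mod 11: now compute (4/11).
Pull out 2^2: since 11 ≡ 3 (mod 8), (2/11) = -1, so (2/11)^2 = +1.
Reached (1/11) = 1. Collecting the sign flips along the way, the symbol is +1.

1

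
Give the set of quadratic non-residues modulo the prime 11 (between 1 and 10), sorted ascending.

Square k = 1,…,5 (k and 11−k give the same square):
1²=1, 2²=4, 3²=9, 4²≡5, 5²≡3 (mod 11).
The residues are {1, 3, 4, 5, 9}; the non-residues are the remaining 5 nonzero classes.

2, 6, 7, 8, 10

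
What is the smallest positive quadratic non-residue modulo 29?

(2/29) = −1, so 2 is the smallest positive non-residue mod 29.

2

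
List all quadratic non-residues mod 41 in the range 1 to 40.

3,6,7,11,12,13,14,15,17,19,22,24,26,27,28,29,30,34,35,38

Square k = 1,…,20 (k and 41−k give the same square):
1²=1, 2²=4, 3²=9, 4²=16, 5²=25, 6²=36, 7²≡8, 8²≡23, 9²≡40, 10²≡18, 11²≡39, 12²≡21, 13²≡5, 14²≡32, 15²≡20, 16²≡10, 17²≡2, 18²≡37, 19²≡33, 20²≡31 (mod 41).
The residues are {1, 2, 4, 5, 8, 9, 10, 16, 18, 20, 21, 23, 25, 31, 32, 33, 36, 37, 39, 40}; the non-residues are the remaining 20 nonzero classes.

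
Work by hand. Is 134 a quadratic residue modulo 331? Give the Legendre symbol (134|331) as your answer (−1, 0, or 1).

Euler's criterion: (134/331) ≡ 134^165 (mod 331).
134^2 ≡ 82 (mod 331)
134^4 ≡ 104 (mod 331)
134^8 ≡ 224 (mod 331)
134^16 ≡ 195 (mod 331)
134^32 ≡ 291 (mod 331)
134^64 ≡ 276 (mod 331)
134^128 ≡ 46 (mod 331)
134^165 = 134^(128+32+4+1) ≡ 330 (mod 331).
Result is 330 ≡ −1, so (134/331) = −1.

-1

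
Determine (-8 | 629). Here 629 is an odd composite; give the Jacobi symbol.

First reduce: -8 ≡ 621 (mod 629).
Reciprocity: 621 ≡ 1 and 629 ≡ 1 (mod 4), so (621/629) = +(629/621).
Reduce top mod 621: now compute (8/621).
Pull out 2^3: since 621 ≡ 5 (mod 8), (2/621) = -1, so (2/621)^3 = -1.
Reached (1/621) = 1. Collecting the sign flips along the way, the symbol is -1.

-1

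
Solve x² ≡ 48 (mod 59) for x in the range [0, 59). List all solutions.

Since 59 ≡ 3 (mod 4), a square root of 48 is 48^((59+1)/4) = 48^15 mod 59.
Repeated squaring: 48^2≡3, 48^4≡9, 48^8≡22 (mod 59).
48^15 = 48^(8+4+2+1) ≡ 15 (mod 59).
Check: 15² = 225 ≡ 48 (mod 59). The two roots are 15 and 44.

15, 44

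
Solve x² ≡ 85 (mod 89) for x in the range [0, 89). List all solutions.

21, 68

89 ≡ 1 (mod 4), so we find a root by search.
Trying successive values, 21² = 441 ≡ 85 (mod 89). The other root is 89 − 21 = 68.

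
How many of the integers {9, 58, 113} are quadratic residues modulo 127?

2

(9/127) = +1 → QR.
(58/127) = -1 → non-residue.
(113/127) = +1 → QR.
Total quadratic residues among the 3: 2.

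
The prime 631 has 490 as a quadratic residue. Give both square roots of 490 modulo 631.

Since 631 ≡ 3 (mod 4), a square root of 490 is 490^((631+1)/4) = 490^158 mod 631.
Repeated squaring: 490^2≡320, 490^4≡178, 490^8≡134, 490^16≡288, 490^32≡283, 490^64≡583, 490^128≡411 (mod 631).
490^158 = 490^(128+16+8+4+2) ≡ 397 (mod 631).
Check: 397² = 157609 ≡ 490 (mod 631). The two roots are 234 and 397.

234, 397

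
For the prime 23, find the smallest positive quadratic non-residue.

5

(2/23) = +1, so 2 is a residue.
(3/23) = +1, so 3 is a residue.
(4/23) = +1, so 4 is a residue.
(5/23) = −1, so 5 is the smallest positive non-residue mod 23.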